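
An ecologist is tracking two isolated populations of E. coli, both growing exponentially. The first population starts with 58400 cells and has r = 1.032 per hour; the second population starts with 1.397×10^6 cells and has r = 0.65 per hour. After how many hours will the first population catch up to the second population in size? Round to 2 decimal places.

8.31 hours

Set 58400·e^(1.032t) = 1.397×10^6·e^(0.65t).
e^((1.032 − 0.65)t) = 1.397×10^6/58400 → e^(0.382·t) = 23.921.
0.382·t = ln(23.921) = 3.1748, so t = 3.1748/0.382 = 8.3109.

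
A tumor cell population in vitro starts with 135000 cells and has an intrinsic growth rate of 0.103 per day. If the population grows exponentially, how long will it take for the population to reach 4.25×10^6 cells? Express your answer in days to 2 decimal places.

33.49 days

Set N₀·e^(rt) = 4.25×10^6: e^(0.103·t) = 4.25×10^6/135000 = 31.481.
0.103·t = ln(31.481) = 3.4494, so t = 3.4494/0.103 = 33.489.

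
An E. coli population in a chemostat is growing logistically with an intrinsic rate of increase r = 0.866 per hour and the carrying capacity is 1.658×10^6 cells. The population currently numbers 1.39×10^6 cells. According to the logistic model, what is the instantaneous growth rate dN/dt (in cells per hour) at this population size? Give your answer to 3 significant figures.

195000 cells per hour

dN/dt = rN(1 − N/K) = 0.866 × 1.39×10^6 × (1 − 1.39×10^6/1.658×10^6).
1 − 1.39×10^6/1.658×10^6 = 0.16164; dN/dt = 0.866 × 1.39×10^6 × 0.16164 = 1.94573×10^5.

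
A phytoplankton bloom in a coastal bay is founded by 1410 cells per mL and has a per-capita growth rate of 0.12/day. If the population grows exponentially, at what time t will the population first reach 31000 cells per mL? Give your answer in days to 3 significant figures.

25.8 days

Set N₀·e^(rt) = 31000: e^(0.12·t) = 31000/1410 = 21.986.
0.12·t = ln(21.986) = 3.0904, so t = 3.0904/0.12 = 25.753.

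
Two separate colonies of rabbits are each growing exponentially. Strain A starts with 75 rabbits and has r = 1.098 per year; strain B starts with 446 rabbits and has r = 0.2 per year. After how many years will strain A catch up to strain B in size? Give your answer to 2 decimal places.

Set 75·e^(1.098t) = 446·e^(0.2t).
e^((1.098 − 0.2)t) = 446/75 → e^(0.898·t) = 5.9467.
0.898·t = ln(5.9467) = 1.7828, so t = 1.7828/0.898 = 1.9853.

1.99 years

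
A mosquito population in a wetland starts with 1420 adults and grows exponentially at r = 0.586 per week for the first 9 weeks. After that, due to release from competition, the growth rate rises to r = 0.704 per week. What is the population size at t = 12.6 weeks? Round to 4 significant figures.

3495000 adults

Phase 1: N(9) = 1420·e^(0.586×9) = 1420·e^5.274 = 277177.
Phase 2 runs for 12.6 − 9 = 3.6 weeks at r = 0.704.
N(12.6) = 277177·e^(0.704×3.6) = 277177·e^2.534 = 3.494889×10^6.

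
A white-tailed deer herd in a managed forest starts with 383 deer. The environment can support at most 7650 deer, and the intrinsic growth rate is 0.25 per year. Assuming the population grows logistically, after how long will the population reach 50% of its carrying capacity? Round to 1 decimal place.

A = (K − N₀)/N₀ = (7650 − 383)/383 = 18.974.
Solve 7650/(1 + 18.974·e^(−0.25t)) = 3825: 1 + 18.974·e^(−0.25t) = 2, so e^(−0.25t) = 0.052704.
−0.25·t = ln(0.052704) = -2.9431, so t = 2.9431/0.25 = 11.772.

11.8 years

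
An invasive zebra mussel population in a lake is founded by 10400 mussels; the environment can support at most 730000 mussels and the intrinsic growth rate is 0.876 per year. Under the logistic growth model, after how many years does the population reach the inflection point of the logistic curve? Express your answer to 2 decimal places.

Logistic growth is fastest at N = K/2 = 365000.
A = (K − N₀)/N₀ = 69.192. Set K/(1 + A·e^(−rt)) = K/2 → A·e^(−rt) = 1.
e^(−0.876t) = 1/69.192 = 0.0144525, so t = ln(69.192)/0.876 = 4.2369/0.876 = 4.8366.

4.84 years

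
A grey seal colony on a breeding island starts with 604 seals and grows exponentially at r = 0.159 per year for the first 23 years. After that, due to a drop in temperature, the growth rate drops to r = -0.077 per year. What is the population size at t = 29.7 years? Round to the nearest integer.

Phase 1: N(23) = 604·e^(0.159×23) = 604·e^3.657 = 23401.9.
Phase 2 runs for 29.7 − 23 = 6.7 years at r = -0.077.
N(29.7) = 23401.9·e^(-0.077×6.7) = 23401.9·e^-0.5159 = 13970.1.

13970 seals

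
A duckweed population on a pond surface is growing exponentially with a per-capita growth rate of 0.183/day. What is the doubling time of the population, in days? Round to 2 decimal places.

Doubling time t_d = ln(2)/r = 0.6931/0.183 = 3.7877.

3.79 days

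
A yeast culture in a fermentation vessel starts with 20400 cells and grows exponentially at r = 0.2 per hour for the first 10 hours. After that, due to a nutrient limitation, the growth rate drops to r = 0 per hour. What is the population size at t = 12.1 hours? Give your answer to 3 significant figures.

Phase 1: N(10) = 20400·e^(0.2×10) = 20400·e^2 = 150737.
Phase 2 runs for 12.1 − 10 = 2.1 hours at r = 0.
N(12.1) = 150737·e^(0×2.1) = 150737·e^-0 = 150737.

151000 cells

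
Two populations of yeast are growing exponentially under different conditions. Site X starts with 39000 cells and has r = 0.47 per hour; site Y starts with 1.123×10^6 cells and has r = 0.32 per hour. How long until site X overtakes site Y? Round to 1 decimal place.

Set 39000·e^(0.47t) = 1.123×10^6·e^(0.32t).
e^((0.47 − 0.32)t) = 1.123×10^6/39000 → e^(0.15·t) = 28.795.
0.15·t = ln(28.795) = 3.3602, so t = 3.3602/0.15 = 22.401.

22.4 hours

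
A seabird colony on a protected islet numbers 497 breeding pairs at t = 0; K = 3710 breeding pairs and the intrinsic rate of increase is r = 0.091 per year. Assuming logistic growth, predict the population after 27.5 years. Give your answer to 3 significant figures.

2430 breeding pairs

A = (K − N₀)/N₀ = (3710 − 497)/497 = 6.4648.
N(t) = K/(1 + A·e^(−rt)) = 3710/(1 + 6.4648×e^(−0.091×27.5)).
e^(−2.502) = 0.08188; denominator = 1 + 6.4648×0.08188 = 1.5293.
N = 3710/1.5293 = 2425.89.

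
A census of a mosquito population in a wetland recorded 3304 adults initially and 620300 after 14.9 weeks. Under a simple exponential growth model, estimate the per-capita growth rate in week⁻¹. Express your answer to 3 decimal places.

From N(t) = N₀·e^(rt): e^(r·14.9) = 620300/3304 = 187.74.
r·14.9 = ln(187.74) = 5.2351, so r = 5.2351/14.9 = 0.35135.

0.351 per week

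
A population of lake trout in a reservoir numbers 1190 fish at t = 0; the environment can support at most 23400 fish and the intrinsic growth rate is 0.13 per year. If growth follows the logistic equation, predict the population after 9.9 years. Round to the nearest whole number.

3803 fish

A = (K − N₀)/N₀ = (23400 − 1190)/1190 = 18.664.
N(t) = K/(1 + A·e^(−rt)) = 23400/(1 + 18.664×e^(−0.13×9.9)).
e^(−1.287) = 0.2761; denominator = 1 + 18.664×0.2761 = 6.1531.
N = 23400/6.1531 = 3802.99.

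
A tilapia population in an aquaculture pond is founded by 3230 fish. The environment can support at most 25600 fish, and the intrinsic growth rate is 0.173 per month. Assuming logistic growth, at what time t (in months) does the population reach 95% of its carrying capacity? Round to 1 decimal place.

A = (K − N₀)/N₀ = (25600 − 3230)/3230 = 6.9257.
Solve 25600/(1 + 6.9257·e^(−0.173t)) = 24320: 1 + 6.9257·e^(−0.173t) = 1.0526, so e^(−0.173t) = 0.00759946.
−0.173·t = ln(0.00759946) = -4.8797, so t = 4.8797/0.173 = 28.206.

28.2 months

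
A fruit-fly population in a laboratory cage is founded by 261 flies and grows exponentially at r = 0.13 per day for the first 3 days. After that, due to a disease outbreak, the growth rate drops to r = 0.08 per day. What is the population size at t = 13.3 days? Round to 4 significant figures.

Phase 1: N(3) = 261·e^(0.13×3) = 261·e^0.39 = 385.492.
Phase 2 runs for 13.3 − 3 = 10.3 days at r = 0.08.
N(13.3) = 385.492·e^(0.08×10.3) = 385.492·e^0.824 = 878.768.

878.8 flies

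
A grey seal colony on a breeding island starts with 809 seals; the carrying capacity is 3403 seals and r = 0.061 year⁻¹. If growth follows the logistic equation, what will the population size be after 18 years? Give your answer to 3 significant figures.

1640 seals

A = (K − N₀)/N₀ = (3403 − 809)/809 = 3.2064.
N(t) = K/(1 + A·e^(−rt)) = 3403/(1 + 3.2064×e^(−0.061×18)).
e^(−1.098) = 0.33354; denominator = 1 + 3.2064×0.33354 = 2.0695.
N = 3403/2.0695 = 1644.39.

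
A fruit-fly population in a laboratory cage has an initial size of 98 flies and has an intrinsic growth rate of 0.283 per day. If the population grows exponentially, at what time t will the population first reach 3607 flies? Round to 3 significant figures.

Set N₀·e^(rt) = 3607: e^(0.283·t) = 3607/98 = 36.806.
0.283·t = ln(36.806) = 3.6057, so t = 3.6057/0.283 = 12.741.

12.7 days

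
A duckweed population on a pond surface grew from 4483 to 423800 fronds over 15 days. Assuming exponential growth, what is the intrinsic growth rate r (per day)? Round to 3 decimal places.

From N(t) = N₀·e^(rt): e^(r·15) = 423800/4483 = 94.535.
r·15 = ln(94.535) = 4.549, so r = 4.549/15 = 0.30326.

0.303 per day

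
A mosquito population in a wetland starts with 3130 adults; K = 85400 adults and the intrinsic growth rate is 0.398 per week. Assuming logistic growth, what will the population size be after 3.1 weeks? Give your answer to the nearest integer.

A = (K − N₀)/N₀ = (85400 − 3130)/3130 = 26.284.
N(t) = K/(1 + A·e^(−rt)) = 85400/(1 + 26.284×e^(−0.398×3.1)).
e^(−1.234) = 0.29118; denominator = 1 + 26.284×0.29118 = 8.6536.
N = 85400/8.6536 = 9868.75.

9869 adults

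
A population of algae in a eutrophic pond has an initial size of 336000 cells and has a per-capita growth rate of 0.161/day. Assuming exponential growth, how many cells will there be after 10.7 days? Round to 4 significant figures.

N(t) = N₀·e^(rt) = 336000 × e^(0.161×10.7) = 336000 × e^1.723.
e^1.723 ≈ 5.5996, so N ≈ 336000 × 5.5996 = 1.881475×10^6.

1881000 cells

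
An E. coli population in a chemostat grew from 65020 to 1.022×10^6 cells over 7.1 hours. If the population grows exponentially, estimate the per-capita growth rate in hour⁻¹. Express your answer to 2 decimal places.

From N(t) = N₀·e^(rt): e^(r·7.1) = 1.022×10^6/65020 = 15.718.
r·7.1 = ln(15.718) = 2.7548, so r = 2.7548/7.1 = 0.388.

0.39 per hour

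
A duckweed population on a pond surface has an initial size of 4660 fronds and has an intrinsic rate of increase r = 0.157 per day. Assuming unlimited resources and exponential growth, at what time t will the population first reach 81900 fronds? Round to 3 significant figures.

18.3 days

Set N₀·e^(rt) = 81900: e^(0.157·t) = 81900/4660 = 17.575.
0.157·t = ln(17.575) = 2.8665, so t = 2.8665/0.157 = 18.258.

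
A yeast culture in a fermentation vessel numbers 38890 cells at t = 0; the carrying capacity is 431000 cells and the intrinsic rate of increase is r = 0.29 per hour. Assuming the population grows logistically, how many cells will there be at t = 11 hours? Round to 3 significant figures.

A = (K − N₀)/N₀ = (431000 − 38890)/38890 = 10.083.
N(t) = K/(1 + A·e^(−rt)) = 431000/(1 + 10.083×e^(−0.29×11)).
e^(−3.19) = 0.041172; denominator = 1 + 10.083×0.041172 = 1.4151.
N = 431000/1.4151 = 304568.

305000 cells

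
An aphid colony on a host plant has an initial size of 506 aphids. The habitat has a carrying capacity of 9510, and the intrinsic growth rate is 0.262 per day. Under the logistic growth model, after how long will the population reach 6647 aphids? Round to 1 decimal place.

14.2 days

A = (K − N₀)/N₀ = (9510 − 506)/506 = 17.794.
Solve 9510/(1 + 17.794·e^(−0.262t)) = 6647: 1 + 17.794·e^(−0.262t) = 1.4307, so e^(−0.262t) = 0.0242053.
−0.262·t = ln(0.0242053) = -3.7212, so t = 3.7212/0.262 = 14.203.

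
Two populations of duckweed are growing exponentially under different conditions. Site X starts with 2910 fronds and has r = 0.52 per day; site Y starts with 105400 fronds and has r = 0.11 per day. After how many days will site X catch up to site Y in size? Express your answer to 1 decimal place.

8.8 days

Set 2910·e^(0.52t) = 105400·e^(0.11t).
e^((0.52 − 0.11)t) = 105400/2910 → e^(0.41·t) = 36.22.
0.41·t = ln(36.22) = 3.5896, so t = 3.5896/0.41 = 8.7551.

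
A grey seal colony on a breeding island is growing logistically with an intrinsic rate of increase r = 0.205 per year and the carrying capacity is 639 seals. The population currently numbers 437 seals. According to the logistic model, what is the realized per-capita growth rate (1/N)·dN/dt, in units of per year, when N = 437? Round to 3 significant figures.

0.0648 per year

(1/N)·dN/dt = r(1 − N/K) = 0.205 × (1 − 437/639).
= 0.205 × 0.31612 = 0.064804.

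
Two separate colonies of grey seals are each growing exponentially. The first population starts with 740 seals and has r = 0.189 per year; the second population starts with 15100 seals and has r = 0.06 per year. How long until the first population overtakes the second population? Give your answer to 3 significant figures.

23.4 years

Set 740·e^(0.189t) = 15100·e^(0.06t).
e^((0.189 − 0.06)t) = 15100/740 → e^(0.129·t) = 20.405.
0.129·t = ln(20.405) = 3.0158, so t = 3.0158/0.129 = 23.378.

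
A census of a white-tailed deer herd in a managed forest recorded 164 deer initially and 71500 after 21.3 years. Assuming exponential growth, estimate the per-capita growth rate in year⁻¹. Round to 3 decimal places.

From N(t) = N₀·e^(rt): e^(r·21.3) = 71500/164 = 435.98.
r·21.3 = ln(435.98) = 6.0776, so r = 6.0776/21.3 = 0.28533.

0.285 per year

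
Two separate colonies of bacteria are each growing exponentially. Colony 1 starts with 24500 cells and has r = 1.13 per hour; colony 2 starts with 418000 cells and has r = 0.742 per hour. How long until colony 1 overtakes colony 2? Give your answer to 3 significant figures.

Set 24500·e^(1.13t) = 418000·e^(0.742t).
e^((1.13 − 0.742)t) = 418000/24500 → e^(0.388·t) = 17.061.
0.388·t = ln(17.061) = 2.8368, so t = 2.8368/0.388 = 7.3114.

7.31 hours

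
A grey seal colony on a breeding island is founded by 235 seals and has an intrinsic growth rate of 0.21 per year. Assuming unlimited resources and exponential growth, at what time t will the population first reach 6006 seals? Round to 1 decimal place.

15.4 years

Set N₀·e^(rt) = 6006: e^(0.21·t) = 6006/235 = 25.557.
0.21·t = ln(25.557) = 3.2409, so t = 3.2409/0.21 = 15.433.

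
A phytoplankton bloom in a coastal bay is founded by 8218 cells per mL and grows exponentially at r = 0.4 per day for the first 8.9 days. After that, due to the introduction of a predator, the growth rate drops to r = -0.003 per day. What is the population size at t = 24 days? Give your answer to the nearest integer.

276173 cells per mL

Phase 1: N(8.9) = 8218·e^(0.4×8.9) = 8218·e^3.56 = 288971.
Phase 2 runs for 24 − 8.9 = 15.1 days at r = -0.003.
N(24) = 288971·e^(-0.003×15.1) = 288971·e^-0.0453 = 276173.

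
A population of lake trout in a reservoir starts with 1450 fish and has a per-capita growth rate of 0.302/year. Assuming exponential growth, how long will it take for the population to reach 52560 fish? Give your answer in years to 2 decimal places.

11.89 years

Set N₀·e^(rt) = 52560: e^(0.302·t) = 52560/1450 = 36.248.
0.302·t = ln(36.248) = 3.5904, so t = 3.5904/0.302 = 11.889.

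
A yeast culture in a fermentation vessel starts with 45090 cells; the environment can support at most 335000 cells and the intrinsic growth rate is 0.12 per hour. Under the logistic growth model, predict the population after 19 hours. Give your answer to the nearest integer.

202094 cells

A = (K − N₀)/N₀ = (335000 − 45090)/45090 = 6.4296.
N(t) = K/(1 + A·e^(−rt)) = 335000/(1 + 6.4296×e^(−0.12×19)).
e^(−2.28) = 0.10228; denominator = 1 + 6.4296×0.10228 = 1.6576.
N = 335000/1.6576 = 202094.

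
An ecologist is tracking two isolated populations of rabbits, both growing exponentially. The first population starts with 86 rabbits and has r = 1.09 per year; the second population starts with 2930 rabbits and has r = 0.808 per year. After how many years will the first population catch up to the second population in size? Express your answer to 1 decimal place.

Set 86·e^(1.09t) = 2930·e^(0.808t).
e^((1.09 − 0.808)t) = 2930/86 → e^(0.282·t) = 34.07.
0.282·t = ln(34.07) = 3.5284, so t = 3.5284/0.282 = 12.512.

12.5 years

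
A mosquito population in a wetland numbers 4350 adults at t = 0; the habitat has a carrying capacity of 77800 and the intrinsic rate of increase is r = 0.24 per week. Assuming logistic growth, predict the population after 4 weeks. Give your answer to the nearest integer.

10422 adults

A = (K − N₀)/N₀ = (77800 − 4350)/4350 = 16.885.
N(t) = K/(1 + A·e^(−rt)) = 77800/(1 + 16.885×e^(−0.24×4)).
e^(−0.96) = 0.38289; denominator = 1 + 16.885×0.38289 = 7.4652.
N = 77800/7.4652 = 10421.7.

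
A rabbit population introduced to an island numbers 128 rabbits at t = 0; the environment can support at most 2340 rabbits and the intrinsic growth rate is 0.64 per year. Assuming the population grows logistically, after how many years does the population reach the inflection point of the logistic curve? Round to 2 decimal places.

Logistic growth is fastest at N = K/2 = 1170.
A = (K − N₀)/N₀ = 17.281. Set K/(1 + A·e^(−rt)) = K/2 → A·e^(−rt) = 1.
e^(−0.64t) = 1/17.281 = 0.0578662, so t = ln(17.281)/0.64 = 2.8496/0.64 = 4.4525.

4.45 years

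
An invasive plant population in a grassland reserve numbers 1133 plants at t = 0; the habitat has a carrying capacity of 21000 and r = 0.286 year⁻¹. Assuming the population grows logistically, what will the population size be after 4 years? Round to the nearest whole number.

A = (K − N₀)/N₀ = (21000 − 1133)/1133 = 17.535.
N(t) = K/(1 + A·e^(−rt)) = 21000/(1 + 17.535×e^(−0.286×4)).
e^(−1.144) = 0.31854; denominator = 1 + 17.535×0.31854 = 6.5856.
N = 21000/6.5856 = 3188.78.

3189 plants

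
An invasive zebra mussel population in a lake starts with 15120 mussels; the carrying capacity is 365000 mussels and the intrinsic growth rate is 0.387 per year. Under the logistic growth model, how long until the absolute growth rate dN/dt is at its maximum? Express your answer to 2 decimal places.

8.12 years

Logistic growth is fastest at N = K/2 = 182500.
A = (K − N₀)/N₀ = 23.14. Set K/(1 + A·e^(−rt)) = K/2 → A·e^(−rt) = 1.
e^(−0.387t) = 1/23.14 = 0.0432148, so t = ln(23.14)/0.387 = 3.1416/0.387 = 8.1178.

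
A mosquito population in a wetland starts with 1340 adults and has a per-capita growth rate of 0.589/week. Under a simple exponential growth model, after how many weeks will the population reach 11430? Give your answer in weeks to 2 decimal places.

3.64 weeks

Set N₀·e^(rt) = 11430: e^(0.589·t) = 11430/1340 = 8.5299.
0.589·t = ln(8.5299) = 2.1436, so t = 2.1436/0.589 = 3.6393.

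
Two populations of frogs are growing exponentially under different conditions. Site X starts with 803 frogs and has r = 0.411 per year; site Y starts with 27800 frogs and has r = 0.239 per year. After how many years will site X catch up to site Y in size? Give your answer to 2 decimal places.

20.61 years

Set 803·e^(0.411t) = 27800·e^(0.239t).
e^((0.411 − 0.239)t) = 27800/803 → e^(0.172·t) = 34.62.
0.172·t = ln(34.62) = 3.5444, so t = 3.5444/0.172 = 20.607.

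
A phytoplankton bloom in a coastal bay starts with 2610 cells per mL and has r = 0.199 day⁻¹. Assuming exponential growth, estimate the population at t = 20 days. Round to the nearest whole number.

N(t) = N₀·e^(rt) = 2610 × e^(0.199×20) = 2610 × e^3.98.
e^3.98 ≈ 53.517, so N ≈ 2610 × 53.517 = 139679.

139679 cells per mL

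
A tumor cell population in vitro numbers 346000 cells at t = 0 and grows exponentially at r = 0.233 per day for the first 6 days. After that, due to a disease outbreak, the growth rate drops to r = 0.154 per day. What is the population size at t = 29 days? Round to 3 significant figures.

Phase 1: N(6) = 346000·e^(0.233×6) = 346000·e^1.398 = 1.400296×10^6.
Phase 2 runs for 29 − 6 = 23 days at r = 0.154.
N(29) = 1.400296×10^6·e^(0.154×23) = 1.400296×10^6·e^3.542 = 4.836051×10^7.

48400000 cells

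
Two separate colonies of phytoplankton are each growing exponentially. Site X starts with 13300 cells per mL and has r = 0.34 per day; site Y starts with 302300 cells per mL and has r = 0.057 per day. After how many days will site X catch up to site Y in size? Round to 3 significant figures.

Set 13300·e^(0.34t) = 302300·e^(0.057t).
e^((0.34 − 0.057)t) = 302300/13300 → e^(0.283·t) = 22.729.
0.283·t = ln(22.729) = 3.1237, so t = 3.1237/0.283 = 11.038.

11.0 days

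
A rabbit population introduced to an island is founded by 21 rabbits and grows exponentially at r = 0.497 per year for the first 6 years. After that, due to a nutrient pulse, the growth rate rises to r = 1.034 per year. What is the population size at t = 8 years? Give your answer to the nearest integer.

3276 rabbits

Phase 1: N(6) = 21·e^(0.497×6) = 21·e^2.982 = 414.272.
Phase 2 runs for 8 − 6 = 2 years at r = 1.034.
N(8) = 414.272·e^(1.034×2) = 414.272·e^2.068 = 3276.47.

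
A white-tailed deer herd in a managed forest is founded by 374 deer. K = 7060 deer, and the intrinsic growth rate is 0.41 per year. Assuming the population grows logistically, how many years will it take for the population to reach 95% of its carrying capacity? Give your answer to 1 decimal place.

A = (K − N₀)/N₀ = (7060 − 374)/374 = 17.877.
Solve 7060/(1 + 17.877·e^(−0.41t)) = 6707: 1 + 17.877·e^(−0.41t) = 1.0526, so e^(−0.41t) = 0.00294409.
−0.41·t = ln(0.00294409) = -5.828, so t = 5.828/0.41 = 14.215.

14.2 years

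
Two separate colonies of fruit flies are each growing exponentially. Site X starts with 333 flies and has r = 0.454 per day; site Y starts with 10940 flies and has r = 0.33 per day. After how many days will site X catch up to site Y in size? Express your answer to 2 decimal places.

Set 333·e^(0.454t) = 10940·e^(0.33t).
e^((0.454 − 0.33)t) = 10940/333 → e^(0.124·t) = 32.853.
0.124·t = ln(32.853) = 3.492, so t = 3.492/0.124 = 28.162.

28.16 days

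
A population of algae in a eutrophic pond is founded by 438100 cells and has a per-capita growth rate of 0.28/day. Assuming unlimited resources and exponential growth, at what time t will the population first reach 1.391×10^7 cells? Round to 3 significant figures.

12.3 days

Set N₀·e^(rt) = 1.391×10^7: e^(0.28·t) = 1.391×10^7/438100 = 31.751.
0.28·t = ln(31.751) = 3.4579, so t = 3.4579/0.28 = 12.35.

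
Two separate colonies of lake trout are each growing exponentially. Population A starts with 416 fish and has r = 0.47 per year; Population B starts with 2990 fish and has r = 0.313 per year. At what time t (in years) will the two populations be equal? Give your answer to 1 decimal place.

Set 416·e^(0.47t) = 2990·e^(0.313t).
e^((0.47 − 0.313)t) = 2990/416 → e^(0.157·t) = 7.1875.
0.157·t = ln(7.1875) = 1.9723, so t = 1.9723/0.157 = 12.563.

12.6 years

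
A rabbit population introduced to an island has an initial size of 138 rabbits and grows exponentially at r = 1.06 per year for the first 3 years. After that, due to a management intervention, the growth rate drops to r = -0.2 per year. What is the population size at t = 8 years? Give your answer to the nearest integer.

Phase 1: N(3) = 138·e^(1.06×3) = 138·e^3.18 = 3318.45.
Phase 2 runs for 8 − 3 = 5 years at r = -0.2.
N(8) = 3318.45·e^(-0.2×5) = 3318.45·e^-1 = 1220.79.

1221 rabbits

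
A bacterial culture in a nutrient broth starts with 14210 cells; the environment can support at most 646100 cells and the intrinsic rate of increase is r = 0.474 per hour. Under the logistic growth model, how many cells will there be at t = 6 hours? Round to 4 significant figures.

A = (K − N₀)/N₀ = (646100 − 14210)/14210 = 44.468.
N(t) = K/(1 + A·e^(−rt)) = 646100/(1 + 44.468×e^(−0.474×6)).
e^(−2.844) = 0.058192; denominator = 1 + 44.468×0.058192 = 3.5877.
N = 646100/3.5877 = 180088.

180100 cells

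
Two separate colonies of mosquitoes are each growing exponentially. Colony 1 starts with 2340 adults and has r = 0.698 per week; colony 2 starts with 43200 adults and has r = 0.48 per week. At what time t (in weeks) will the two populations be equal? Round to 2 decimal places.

Set 2340·e^(0.698t) = 43200·e^(0.48t).
e^((0.698 − 0.48)t) = 43200/2340 → e^(0.218·t) = 18.462.
0.218·t = ln(18.462) = 2.9157, so t = 2.9157/0.218 = 13.375.

13.37 weeks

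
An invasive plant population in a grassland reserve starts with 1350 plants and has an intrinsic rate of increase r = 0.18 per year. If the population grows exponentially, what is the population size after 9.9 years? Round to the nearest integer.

8021 plants

N(t) = N₀·e^(rt) = 1350 × e^(0.18×9.9) = 1350 × e^1.782.
e^1.782 ≈ 5.9417, so N ≈ 1350 × 5.9417 = 8021.33.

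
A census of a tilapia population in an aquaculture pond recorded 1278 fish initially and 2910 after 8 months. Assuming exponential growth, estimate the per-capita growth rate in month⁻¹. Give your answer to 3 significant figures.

0.103 per month

From N(t) = N₀·e^(rt): e^(r·8) = 2910/1278 = 2.277.
r·8 = ln(2.277) = 0.82286, so r = 0.82286/8 = 0.10286.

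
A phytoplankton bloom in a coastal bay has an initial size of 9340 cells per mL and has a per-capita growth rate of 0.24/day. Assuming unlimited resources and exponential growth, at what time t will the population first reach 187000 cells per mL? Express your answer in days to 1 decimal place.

12.5 days

Set N₀·e^(rt) = 187000: e^(0.24·t) = 187000/9340 = 20.021.
0.24·t = ln(20.021) = 2.9968, so t = 2.9968/0.24 = 12.487.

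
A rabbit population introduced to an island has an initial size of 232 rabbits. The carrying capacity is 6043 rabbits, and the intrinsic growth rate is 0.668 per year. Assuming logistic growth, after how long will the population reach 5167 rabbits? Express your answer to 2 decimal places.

7.48 years

A = (K − N₀)/N₀ = (6043 − 232)/232 = 25.047.
Solve 6043/(1 + 25.047·e^(−0.668t)) = 5167: 1 + 25.047·e^(−0.668t) = 1.1695, so e^(−0.668t) = 0.00676866.
−0.668·t = ln(0.00676866) = -4.9955, so t = 4.9955/0.668 = 7.4782.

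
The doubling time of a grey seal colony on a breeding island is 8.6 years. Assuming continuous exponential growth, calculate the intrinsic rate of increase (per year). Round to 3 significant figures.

0.0806 per year

r = ln(2)/t_d = 0.6931/8.6 = 0.080599.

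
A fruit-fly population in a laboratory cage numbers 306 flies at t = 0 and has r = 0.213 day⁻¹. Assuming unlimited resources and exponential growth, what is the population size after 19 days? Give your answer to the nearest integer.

17511 flies

N(t) = N₀·e^(rt) = 306 × e^(0.213×19) = 306 × e^4.047.
e^4.047 ≈ 57.226, so N ≈ 306 × 57.226 = 17511.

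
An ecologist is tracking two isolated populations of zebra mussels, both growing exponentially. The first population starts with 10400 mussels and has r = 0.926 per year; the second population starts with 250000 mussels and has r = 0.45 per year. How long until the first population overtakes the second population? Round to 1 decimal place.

6.7 years

Set 10400·e^(0.926t) = 250000·e^(0.45t).
e^((0.926 − 0.45)t) = 250000/10400 → e^(0.476·t) = 24.038.
0.476·t = ln(24.038) = 3.1797, so t = 3.1797/0.476 = 6.6799.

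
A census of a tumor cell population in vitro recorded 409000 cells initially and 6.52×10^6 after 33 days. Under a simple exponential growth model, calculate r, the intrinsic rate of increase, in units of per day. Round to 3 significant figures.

0.0839 per day

From N(t) = N₀·e^(rt): e^(r·33) = 6.52×10^6/409000 = 15.941.
r·33 = ln(15.941) = 2.7689, so r = 2.7689/33 = 0.083906.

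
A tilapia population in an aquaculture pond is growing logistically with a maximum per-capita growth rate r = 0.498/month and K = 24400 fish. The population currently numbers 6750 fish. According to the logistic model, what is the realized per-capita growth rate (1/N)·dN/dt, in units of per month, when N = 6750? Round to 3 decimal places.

(1/N)·dN/dt = r(1 − N/K) = 0.498 × (1 − 6750/24400).
= 0.498 × 0.72336 = 0.36023.

0.360 per month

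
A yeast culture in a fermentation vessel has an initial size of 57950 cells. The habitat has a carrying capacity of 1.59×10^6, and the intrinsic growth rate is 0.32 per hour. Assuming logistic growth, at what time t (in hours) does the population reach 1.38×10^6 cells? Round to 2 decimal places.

A = (K − N₀)/N₀ = (1.59×10^6 − 57950)/57950 = 26.437.
Solve 1.59×10^6/(1 + 26.437·e^(−0.32t)) = 1.38×10^6: 1 + 26.437·e^(−0.32t) = 1.1522, so e^(−0.32t) = 0.005756.
−0.32·t = ln(0.005756) = -5.1575, so t = 5.1575/0.32 = 16.117.

16.12 hours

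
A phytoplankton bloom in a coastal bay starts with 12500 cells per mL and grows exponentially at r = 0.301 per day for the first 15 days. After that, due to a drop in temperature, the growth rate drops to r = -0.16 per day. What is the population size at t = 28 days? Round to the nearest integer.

142698 cells per mL

Phase 1: N(15) = 12500·e^(0.301×15) = 12500·e^4.515 = 1.14222×10^6.
Phase 2 runs for 28 − 15 = 13 days at r = -0.16.
N(28) = 1.14222×10^6·e^(-0.16×13) = 1.14222×10^6·e^-2.08 = 142698.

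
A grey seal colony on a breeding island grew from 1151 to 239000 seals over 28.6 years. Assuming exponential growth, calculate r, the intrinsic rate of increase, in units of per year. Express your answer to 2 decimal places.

From N(t) = N₀·e^(rt): e^(r·28.6) = 239000/1151 = 207.65.
r·28.6 = ln(207.65) = 5.3358, so r = 5.3358/28.6 = 0.18657.

0.19 per year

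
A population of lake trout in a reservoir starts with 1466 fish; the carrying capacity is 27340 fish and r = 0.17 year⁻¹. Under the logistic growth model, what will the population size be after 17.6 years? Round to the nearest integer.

14498 fish

A = (K − N₀)/N₀ = (27340 − 1466)/1466 = 17.649.
N(t) = K/(1 + A·e^(−rt)) = 27340/(1 + 17.649×e^(−0.17×17.6)).
e^(−2.992) = 0.050187; denominator = 1 + 17.649×0.050187 = 1.8858.
N = 27340/1.8858 = 14498.1.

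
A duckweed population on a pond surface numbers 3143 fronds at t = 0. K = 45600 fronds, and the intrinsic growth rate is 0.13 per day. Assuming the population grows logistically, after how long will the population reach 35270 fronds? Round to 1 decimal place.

A = (K − N₀)/N₀ = (45600 − 3143)/3143 = 13.508.
Solve 45600/(1 + 13.508·e^(−0.13t)) = 35270: 1 + 13.508·e^(−0.13t) = 1.2929, so e^(−0.13t) = 0.0216815.
−0.13·t = ln(0.0216815) = -3.8313, so t = 3.8313/0.13 = 29.471.

29.5 days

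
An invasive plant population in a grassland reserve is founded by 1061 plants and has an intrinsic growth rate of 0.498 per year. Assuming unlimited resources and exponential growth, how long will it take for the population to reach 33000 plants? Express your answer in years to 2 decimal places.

6.90 years

Set N₀·e^(rt) = 33000: e^(0.498·t) = 33000/1061 = 31.103.
0.498·t = ln(31.103) = 3.4373, so t = 3.4373/0.498 = 6.9022.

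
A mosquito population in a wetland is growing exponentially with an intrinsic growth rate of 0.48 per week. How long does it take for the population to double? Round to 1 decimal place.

1.4 weeks

Doubling time t_d = ln(2)/r = 0.6931/0.48 = 1.4441.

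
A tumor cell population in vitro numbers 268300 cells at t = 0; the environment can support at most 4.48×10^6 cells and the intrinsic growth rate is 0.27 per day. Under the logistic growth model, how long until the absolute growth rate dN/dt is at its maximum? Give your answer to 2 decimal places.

Logistic growth is fastest at N = K/2 = 2.24×10^6.
A = (K − N₀)/N₀ = 15.698. Set K/(1 + A·e^(−rt)) = K/2 → A·e^(−rt) = 1.
e^(−0.27t) = 1/15.698 = 0.0637035, so t = ln(15.698)/0.27 = 2.7535/0.27 = 10.198.

10.20 days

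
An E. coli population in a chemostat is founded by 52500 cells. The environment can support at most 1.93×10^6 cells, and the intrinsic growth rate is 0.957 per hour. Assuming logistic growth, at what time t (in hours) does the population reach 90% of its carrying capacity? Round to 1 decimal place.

6.0 hours

A = (K − N₀)/N₀ = (1.93×10^6 − 52500)/52500 = 35.762.
Solve 1.93×10^6/(1 + 35.762·e^(−0.957t)) = 1.737×10^6: 1 + 35.762·e^(−0.957t) = 1.1111, so e^(−0.957t) = 0.00310697.
−0.957·t = ln(0.00310697) = -5.7741, so t = 5.7741/0.957 = 6.0336.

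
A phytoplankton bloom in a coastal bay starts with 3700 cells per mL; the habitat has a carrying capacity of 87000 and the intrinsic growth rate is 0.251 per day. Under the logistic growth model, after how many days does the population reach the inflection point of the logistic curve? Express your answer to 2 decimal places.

Logistic growth is fastest at N = K/2 = 43500.
A = (K − N₀)/N₀ = 22.514. Set K/(1 + A·e^(−rt)) = K/2 → A·e^(−rt) = 1.
e^(−0.251t) = 1/22.514 = 0.0444178, so t = ln(22.514)/0.251 = 3.1141/0.251 = 12.407.

12.41 days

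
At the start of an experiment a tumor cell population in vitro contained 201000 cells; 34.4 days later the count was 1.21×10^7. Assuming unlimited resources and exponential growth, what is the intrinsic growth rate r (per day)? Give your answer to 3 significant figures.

0.119 per day

From N(t) = N₀·e^(rt): e^(r·34.4) = 1.21×10^7/201000 = 60.199.
r·34.4 = ln(60.199) = 4.0977, so r = 4.0977/34.4 = 0.11912.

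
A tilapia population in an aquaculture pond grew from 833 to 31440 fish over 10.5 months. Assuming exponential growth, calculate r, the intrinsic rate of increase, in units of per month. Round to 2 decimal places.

From N(t) = N₀·e^(rt): e^(r·10.5) = 31440/833 = 37.743.
r·10.5 = ln(37.743) = 3.6308, so r = 3.6308/10.5 = 0.34579.

0.35 per month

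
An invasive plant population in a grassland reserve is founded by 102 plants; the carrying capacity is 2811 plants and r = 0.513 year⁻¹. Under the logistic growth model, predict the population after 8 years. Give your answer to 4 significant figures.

A = (K − N₀)/N₀ = (2811 − 102)/102 = 26.559.
N(t) = K/(1 + A·e^(−rt)) = 2811/(1 + 26.559×e^(−0.513×8)).
e^(−4.104) = 0.016507; denominator = 1 + 26.559×0.016507 = 1.4384.
N = 2811/1.4384 = 1954.26.

1954 plants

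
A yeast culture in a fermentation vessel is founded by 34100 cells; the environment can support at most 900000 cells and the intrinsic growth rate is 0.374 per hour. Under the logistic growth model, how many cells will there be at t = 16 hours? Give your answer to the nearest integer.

845898 cells

A = (K − N₀)/N₀ = (900000 − 34100)/34100 = 25.393.
N(t) = K/(1 + A·e^(−rt)) = 900000/(1 + 25.393×e^(−0.374×16)).
e^(−5.984) = 0.0025187; denominator = 1 + 25.393×0.0025187 = 1.064.
N = 900000/1.064 = 845898.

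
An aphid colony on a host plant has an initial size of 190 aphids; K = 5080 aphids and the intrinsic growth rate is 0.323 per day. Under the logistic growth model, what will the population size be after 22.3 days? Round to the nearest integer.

A = (K − N₀)/N₀ = (5080 − 190)/190 = 25.737.
N(t) = K/(1 + A·e^(−rt)) = 5080/(1 + 25.737×e^(−0.323×22.3)).
e^(−7.203) = 0.00074442; denominator = 1 + 25.737×0.00074442 = 1.0192.
N = 5080/1.0192 = 4984.5.

4985 aphids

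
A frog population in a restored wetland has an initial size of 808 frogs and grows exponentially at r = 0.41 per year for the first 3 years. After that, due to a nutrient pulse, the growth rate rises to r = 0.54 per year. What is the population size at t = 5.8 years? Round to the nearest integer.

Phase 1: N(3) = 808·e^(0.41×3) = 808·e^1.23 = 2764.35.
Phase 2 runs for 5.8 − 3 = 2.8 years at r = 0.54.
N(5.8) = 2764.35·e^(0.54×2.8) = 2764.35·e^1.512 = 12538.5.

12539 frogs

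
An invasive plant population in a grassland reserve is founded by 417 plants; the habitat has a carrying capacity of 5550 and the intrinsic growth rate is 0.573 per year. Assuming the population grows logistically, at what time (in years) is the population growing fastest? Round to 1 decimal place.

4.4 years

Logistic growth is fastest at N = K/2 = 2775.
A = (K − N₀)/N₀ = 12.309. Set K/(1 + A·e^(−rt)) = K/2 → A·e^(−rt) = 1.
e^(−0.573t) = 1/12.309 = 0.081239, so t = ln(12.309)/0.573 = 2.5104/0.573 = 4.3811.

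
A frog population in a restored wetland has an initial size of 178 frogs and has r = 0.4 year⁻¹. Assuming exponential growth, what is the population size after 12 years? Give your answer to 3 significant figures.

21600 frogs

N(t) = N₀·e^(rt) = 178 × e^(0.4×12) = 178 × e^4.8.
e^4.8 ≈ 121.51, so N ≈ 178 × 121.51 = 21628.9.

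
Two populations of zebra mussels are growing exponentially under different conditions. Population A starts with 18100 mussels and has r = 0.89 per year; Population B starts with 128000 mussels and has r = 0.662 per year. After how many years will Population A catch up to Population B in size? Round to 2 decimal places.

Set 18100·e^(0.89t) = 128000·e^(0.662t).
e^((0.89 − 0.662)t) = 128000/18100 → e^(0.228·t) = 7.0718.
0.228·t = ln(7.0718) = 1.9561, so t = 1.9561/0.228 = 8.5795.

8.58 years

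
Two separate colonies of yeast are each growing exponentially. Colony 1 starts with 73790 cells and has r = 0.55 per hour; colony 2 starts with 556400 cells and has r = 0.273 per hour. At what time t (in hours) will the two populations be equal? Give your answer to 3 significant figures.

Set 73790·e^(0.55t) = 556400·e^(0.273t).
e^((0.55 − 0.273)t) = 556400/73790 → e^(0.277·t) = 7.5403.
0.277·t = ln(7.5403) = 2.0203, so t = 2.0203/0.277 = 7.2934.

7.29 hours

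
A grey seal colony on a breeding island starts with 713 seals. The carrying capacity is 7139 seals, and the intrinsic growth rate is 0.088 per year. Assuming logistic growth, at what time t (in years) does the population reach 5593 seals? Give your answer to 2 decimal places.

A = (K − N₀)/N₀ = (7139 − 713)/713 = 9.0126.
Solve 7139/(1 + 9.0126·e^(−0.088t)) = 5593: 1 + 9.0126·e^(−0.088t) = 1.2764, so e^(−0.088t) = 0.03067.
−0.088·t = ln(0.03067) = -3.4845, so t = 3.4845/0.088 = 39.596.

39.60 years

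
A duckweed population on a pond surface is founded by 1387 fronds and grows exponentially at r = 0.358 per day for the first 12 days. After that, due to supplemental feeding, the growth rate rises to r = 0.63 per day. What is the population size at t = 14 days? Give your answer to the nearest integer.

Phase 1: N(12) = 1387·e^(0.358×12) = 1387·e^4.296 = 101814.
Phase 2 runs for 14 − 12 = 2 days at r = 0.63.
N(14) = 101814·e^(0.63×2) = 101814·e^1.26 = 358936.

358936 fronds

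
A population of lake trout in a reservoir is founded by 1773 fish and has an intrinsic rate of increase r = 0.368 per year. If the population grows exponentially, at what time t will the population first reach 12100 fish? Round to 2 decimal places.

5.22 years

Set N₀·e^(rt) = 12100: e^(0.368·t) = 12100/1773 = 6.8246.
0.368·t = ln(6.8246) = 1.9205, so t = 1.9205/0.368 = 5.2188.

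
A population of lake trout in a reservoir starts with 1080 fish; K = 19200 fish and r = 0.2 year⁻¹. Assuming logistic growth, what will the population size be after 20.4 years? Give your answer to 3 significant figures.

15000 fish

A = (K − N₀)/N₀ = (19200 − 1080)/1080 = 16.778.
N(t) = K/(1 + A·e^(−rt)) = 19200/(1 + 16.778×e^(−0.2×20.4)).
e^(−4.08) = 0.016907; denominator = 1 + 16.778×0.016907 = 1.2837.
N = 19200/1.2837 = 14957.1.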